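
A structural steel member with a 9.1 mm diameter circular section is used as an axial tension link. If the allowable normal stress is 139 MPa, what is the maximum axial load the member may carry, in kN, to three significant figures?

9.04 kN

A = 65.04 mm².
P_max = σ_allow · A = 139 · 65.04 = 9040 N = 9.04 kN.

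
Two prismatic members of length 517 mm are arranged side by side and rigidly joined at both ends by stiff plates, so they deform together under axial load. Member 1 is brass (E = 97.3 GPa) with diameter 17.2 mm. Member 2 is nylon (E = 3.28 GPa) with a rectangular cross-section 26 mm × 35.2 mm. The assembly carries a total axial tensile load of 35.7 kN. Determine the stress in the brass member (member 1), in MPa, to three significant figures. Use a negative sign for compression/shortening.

A_1 = 232.4 mm².
A_2 = 915.2 mm².
Equal strain + equilibrium ⇒ each member carries load in proportion to AE: A₁E₁ = 22610000 N, A₂E₂ = 3002000 N, ΣAE = 25610000 N.
σ₁ = P·E₁/ΣAE = 35700·97300/25610000 = 135.6 MPa.

136 MPa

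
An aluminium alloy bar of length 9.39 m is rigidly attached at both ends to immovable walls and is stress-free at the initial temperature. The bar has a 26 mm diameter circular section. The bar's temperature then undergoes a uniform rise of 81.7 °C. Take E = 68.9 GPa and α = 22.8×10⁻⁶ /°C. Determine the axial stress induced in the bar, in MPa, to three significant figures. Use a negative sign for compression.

Free thermal expansion αLΔT = 22.8e-6 · 9390 · 81.7 = 17.49 mm.
The walls impose strain ε = −(17.49)/9390 = -1.8628e-03; σ = Eε = 68900 · -1.8628e-03 = -128.3 MPa.

-128 MPa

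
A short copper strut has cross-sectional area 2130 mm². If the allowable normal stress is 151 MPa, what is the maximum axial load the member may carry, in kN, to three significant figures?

322 kN

P_max = σ_allow · A = 151 · 2130 = 321600 N = 321.6 kN.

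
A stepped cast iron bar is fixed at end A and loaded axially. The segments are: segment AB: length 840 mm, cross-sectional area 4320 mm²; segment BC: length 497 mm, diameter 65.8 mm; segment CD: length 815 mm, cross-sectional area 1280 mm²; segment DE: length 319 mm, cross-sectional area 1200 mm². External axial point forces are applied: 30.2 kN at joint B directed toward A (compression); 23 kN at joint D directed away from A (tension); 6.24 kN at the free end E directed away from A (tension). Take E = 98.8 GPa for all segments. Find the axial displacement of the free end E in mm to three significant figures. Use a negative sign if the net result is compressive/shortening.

0.247 mm

Internal axial forces (sectioning from the free end, tension +): N_DE = 6.24 kN, N_CD = 29.24 kN, N_BC = 29.24 kN, N_AB = -0.96 kN.
A_BC = 3400 mm².
δ_AB = -960·840/(4320·98800) = -0.001889 mm
δ_BC = 29240·497/(3400·98800) = 0.04325 mm
δ_CD = 29240·815/(1280·98800) = 0.1884 mm
δ_DE = 6240·319/(1200·98800) = 0.01679 mm
δ = Σδ_i = 0.2466 mm.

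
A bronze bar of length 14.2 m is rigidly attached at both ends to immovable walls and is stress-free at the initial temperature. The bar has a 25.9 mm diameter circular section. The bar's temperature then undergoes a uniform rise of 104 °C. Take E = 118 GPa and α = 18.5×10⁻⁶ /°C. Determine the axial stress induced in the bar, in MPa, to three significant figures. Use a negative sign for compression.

Free thermal expansion αLΔT = 18.5e-6 · 14200 · 104 = 27.32 mm.
The walls impose strain ε = −(27.32)/14200 = -1.9240e-03; σ = Eε = 118000 · -1.9240e-03 = -227 MPa.

-227 MPa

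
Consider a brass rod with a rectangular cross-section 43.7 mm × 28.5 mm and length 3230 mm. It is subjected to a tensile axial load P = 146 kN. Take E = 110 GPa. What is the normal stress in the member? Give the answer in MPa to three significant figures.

117 MPa

A = 1245 mm².
σ = N/A = 146000/1245 = 117.2 MPa.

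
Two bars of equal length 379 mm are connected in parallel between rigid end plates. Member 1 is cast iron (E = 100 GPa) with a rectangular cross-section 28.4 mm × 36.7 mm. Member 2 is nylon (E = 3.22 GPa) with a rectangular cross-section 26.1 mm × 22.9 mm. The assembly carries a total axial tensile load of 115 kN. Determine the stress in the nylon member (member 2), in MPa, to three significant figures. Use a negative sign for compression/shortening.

A_1 = 1042 mm².
A_2 = 597.7 mm².
Equal strain + equilibrium ⇒ each member carries load in proportion to AE: A₁E₁ = 104200000 N, A₂E₂ = 1925000 N, ΣAE = 106200000 N.
σ₂ = P·E₂/ΣAE = 115000·3220/106200000 = 3.488 MPa.

3.49 MPa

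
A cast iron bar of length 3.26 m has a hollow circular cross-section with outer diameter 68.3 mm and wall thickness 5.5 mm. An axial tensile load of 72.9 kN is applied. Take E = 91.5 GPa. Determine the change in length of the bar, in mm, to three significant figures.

A = 1085 mm².
δ_mech = NL/(AE) = 72900·3260/(1085·91500) = 2.394 mm.

2.39 mm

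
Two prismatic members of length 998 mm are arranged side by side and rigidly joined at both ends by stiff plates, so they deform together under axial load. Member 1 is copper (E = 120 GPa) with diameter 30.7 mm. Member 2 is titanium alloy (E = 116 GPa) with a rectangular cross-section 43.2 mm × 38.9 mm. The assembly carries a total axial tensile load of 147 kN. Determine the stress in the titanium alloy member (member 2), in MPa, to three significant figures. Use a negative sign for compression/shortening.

A_1 = 740.2 mm².
A_2 = 1680 mm².
Equal strain + equilibrium ⇒ each member carries load in proportion to AE: A₁E₁ = 88830000 N, A₂E₂ = 194900000 N, ΣAE = 283800000 N.
σ₂ = P·E₂/ΣAE = 147000·116000/283800000 = 60.09 MPa.

60.1 MPa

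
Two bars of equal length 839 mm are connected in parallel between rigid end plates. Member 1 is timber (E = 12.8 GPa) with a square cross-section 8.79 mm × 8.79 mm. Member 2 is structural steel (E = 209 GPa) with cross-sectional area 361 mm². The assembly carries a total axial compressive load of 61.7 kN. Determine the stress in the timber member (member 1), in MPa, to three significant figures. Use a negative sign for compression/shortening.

-10.3 MPa

A_1 = 77.26 mm².
Equal strain + equilibrium ⇒ each member carries load in proportion to AE: A₁E₁ = 989000 N, A₂E₂ = 75450000 N, ΣAE = 76440000 N.
σ₁ = P·E₁/ΣAE = -61700·12800/76440000 = -10.33 MPa.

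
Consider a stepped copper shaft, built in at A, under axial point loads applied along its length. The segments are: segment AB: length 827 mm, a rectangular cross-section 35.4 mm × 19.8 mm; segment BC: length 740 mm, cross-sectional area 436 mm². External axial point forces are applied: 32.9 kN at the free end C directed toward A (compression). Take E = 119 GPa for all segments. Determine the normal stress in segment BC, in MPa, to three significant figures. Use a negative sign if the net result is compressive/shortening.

Internal axial forces (sectioning from the free end, tension +): N_BC = -32.9 kN, N_AB = -32.9 kN.
σ_BC = N_BC/A_BC = -32900/436 = -75.46 MPa.

-75.5 MPa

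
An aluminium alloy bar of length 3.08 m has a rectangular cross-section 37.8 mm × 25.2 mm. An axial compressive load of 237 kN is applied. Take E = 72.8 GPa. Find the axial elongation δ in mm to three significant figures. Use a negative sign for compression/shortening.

-10.5 mm

A = 952.6 mm².
δ_mech = NL/(AE) = -237000·3080/(952.6·72800) = -10.53 mm.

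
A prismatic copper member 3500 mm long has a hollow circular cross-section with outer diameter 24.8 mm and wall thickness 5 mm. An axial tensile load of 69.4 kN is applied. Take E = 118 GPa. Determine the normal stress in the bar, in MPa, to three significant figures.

223 MPa

A = 311 mm².
σ = N/A = 69400/311 = 223.1 MPa.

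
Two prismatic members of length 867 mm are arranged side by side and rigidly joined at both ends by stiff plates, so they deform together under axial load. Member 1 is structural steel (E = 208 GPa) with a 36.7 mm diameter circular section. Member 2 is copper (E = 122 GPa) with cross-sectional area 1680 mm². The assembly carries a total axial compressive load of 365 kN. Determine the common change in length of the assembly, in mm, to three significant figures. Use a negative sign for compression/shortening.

A_1 = 1058 mm².
Equal strain + equilibrium ⇒ each member carries load in proportion to AE: A₁E₁ = 220000000 N, A₂E₂ = 205000000 N, ΣAE = 425000000 N.
δ = PL/ΣAE = -365000·867/425000000 = -0.7446 mm.

-0.745 mm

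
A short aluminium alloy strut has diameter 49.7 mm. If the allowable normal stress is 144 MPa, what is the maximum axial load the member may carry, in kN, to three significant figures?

A = 1940 mm².
P_max = σ_allow · A = 144 · 1940 = 279400 N = 279.4 kN.

279 kN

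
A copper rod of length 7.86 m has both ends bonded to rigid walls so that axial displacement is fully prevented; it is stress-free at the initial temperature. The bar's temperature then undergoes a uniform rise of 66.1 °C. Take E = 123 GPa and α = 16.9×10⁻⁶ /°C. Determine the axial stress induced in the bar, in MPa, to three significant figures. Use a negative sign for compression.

Free thermal expansion αLΔT = 16.9e-6 · 7860 · 66.1 = 8.78 mm.
The walls impose strain ε = −(8.78)/7860 = -1.1171e-03; σ = Eε = 123000 · -1.1171e-03 = -137.4 MPa.

-137 MPa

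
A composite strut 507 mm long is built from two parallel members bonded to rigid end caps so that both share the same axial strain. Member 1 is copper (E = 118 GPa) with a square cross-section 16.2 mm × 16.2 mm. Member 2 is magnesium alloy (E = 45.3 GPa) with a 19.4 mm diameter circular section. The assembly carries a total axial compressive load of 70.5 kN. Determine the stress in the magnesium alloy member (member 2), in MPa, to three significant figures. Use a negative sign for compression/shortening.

A_1 = 262.4 mm².
A_2 = 295.6 mm².
Equal strain + equilibrium ⇒ each member carries load in proportion to AE: A₁E₁ = 30970000 N, A₂E₂ = 13390000 N, ΣAE = 44360000 N.
σ₂ = P·E₂/ΣAE = -70500·45300/44360000 = -72 MPa.

-72.0 MPa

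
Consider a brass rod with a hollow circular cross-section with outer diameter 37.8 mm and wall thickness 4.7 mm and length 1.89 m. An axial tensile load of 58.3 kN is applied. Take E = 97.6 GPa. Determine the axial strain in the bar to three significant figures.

A = 488.7 mm².
σ = N/A = 119.3 MPa; ε = σ/E = 119.3/97600 = 1.222e-03.

0.00122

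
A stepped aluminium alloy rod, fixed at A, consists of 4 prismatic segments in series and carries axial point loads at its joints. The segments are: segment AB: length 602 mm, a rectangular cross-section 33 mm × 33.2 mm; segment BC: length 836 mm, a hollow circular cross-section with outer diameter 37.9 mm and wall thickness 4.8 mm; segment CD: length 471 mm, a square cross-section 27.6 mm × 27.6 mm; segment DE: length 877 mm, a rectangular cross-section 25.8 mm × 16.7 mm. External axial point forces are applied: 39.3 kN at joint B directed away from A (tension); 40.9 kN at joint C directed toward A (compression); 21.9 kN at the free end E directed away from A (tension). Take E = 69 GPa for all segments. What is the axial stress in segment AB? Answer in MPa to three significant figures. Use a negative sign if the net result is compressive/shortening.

18.5 MPa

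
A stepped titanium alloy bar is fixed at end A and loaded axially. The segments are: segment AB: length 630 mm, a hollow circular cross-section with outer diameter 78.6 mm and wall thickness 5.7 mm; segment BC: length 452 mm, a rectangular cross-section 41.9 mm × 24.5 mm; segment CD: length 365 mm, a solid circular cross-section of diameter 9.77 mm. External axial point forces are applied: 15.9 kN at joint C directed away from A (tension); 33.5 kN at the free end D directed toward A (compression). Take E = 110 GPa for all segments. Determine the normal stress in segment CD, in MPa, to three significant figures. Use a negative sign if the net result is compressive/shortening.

-447 MPa

Internal axial forces (sectioning from the free end, tension +): N_CD = -33.5 kN, N_BC = -17.6 kN, N_AB = -17.6 kN.
A_CD = 74.97 mm².
σ_CD = N_CD/A_CD = -33500/74.97 = -446.9 MPa.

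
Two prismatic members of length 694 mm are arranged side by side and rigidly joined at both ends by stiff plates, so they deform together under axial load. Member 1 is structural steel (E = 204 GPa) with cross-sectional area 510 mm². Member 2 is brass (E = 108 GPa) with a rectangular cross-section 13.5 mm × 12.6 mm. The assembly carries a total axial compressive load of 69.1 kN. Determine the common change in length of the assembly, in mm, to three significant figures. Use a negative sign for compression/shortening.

-0.392 mm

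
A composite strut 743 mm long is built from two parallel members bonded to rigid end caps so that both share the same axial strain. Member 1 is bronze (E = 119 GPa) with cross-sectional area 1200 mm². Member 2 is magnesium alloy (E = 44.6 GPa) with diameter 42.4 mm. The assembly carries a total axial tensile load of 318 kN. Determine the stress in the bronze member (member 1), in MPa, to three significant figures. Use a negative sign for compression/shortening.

184 MPa

A_2 = 1412 mm².
Equal strain + equilibrium ⇒ each member carries load in proportion to AE: A₁E₁ = 142800000 N, A₂E₂ = 62970000 N, ΣAE = 205800000 N.
σ₁ = P·E₁/ΣAE = 318000·119000/205800000 = 183.9 MPa.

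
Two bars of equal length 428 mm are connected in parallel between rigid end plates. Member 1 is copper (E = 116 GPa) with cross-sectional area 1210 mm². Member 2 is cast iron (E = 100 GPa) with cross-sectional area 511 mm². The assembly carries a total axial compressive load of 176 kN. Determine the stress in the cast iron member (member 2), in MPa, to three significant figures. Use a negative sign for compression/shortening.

-91.9 MPa

Equal strain + equilibrium ⇒ each member carries load in proportion to AE: A₁E₁ = 140400000 N, A₂E₂ = 51100000 N, ΣAE = 191500000 N.
σ₂ = P·E₂/ΣAE = -176000·100000/191500000 = -91.93 MPa.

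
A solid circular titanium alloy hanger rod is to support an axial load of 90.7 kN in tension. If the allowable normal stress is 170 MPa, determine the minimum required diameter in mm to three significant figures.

26.1 mm

Required area A ≥ P/σ_allow = 90700/170 = 533.5 mm².
For a solid circular section, d ≥ √(4A/π) = 26.06 mm.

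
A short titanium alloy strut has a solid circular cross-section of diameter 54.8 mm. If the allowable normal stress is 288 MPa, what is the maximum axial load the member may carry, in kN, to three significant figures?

A = 2359 mm².
P_max = σ_allow · A = 288 · 2359 = 679300 N = 679.3 kN.

679 kN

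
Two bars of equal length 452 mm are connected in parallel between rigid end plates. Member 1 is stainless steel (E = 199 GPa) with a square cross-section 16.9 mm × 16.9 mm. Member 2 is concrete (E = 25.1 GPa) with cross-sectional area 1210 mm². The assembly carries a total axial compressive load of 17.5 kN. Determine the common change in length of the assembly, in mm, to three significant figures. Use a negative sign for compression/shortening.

-0.0907 mm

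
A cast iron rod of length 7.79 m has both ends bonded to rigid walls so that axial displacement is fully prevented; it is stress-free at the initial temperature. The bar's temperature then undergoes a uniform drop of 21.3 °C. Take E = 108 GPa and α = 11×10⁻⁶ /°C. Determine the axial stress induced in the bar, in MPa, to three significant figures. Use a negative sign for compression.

25.3 MPa

Free thermal expansion αLΔT = 11e-6 · 7790 · -21.3 = -1.825 mm.
The walls impose strain ε = −(-1.825)/7790 = 2.3430e-04; σ = Eε = 108000 · 2.3430e-04 = 25.3 MPa.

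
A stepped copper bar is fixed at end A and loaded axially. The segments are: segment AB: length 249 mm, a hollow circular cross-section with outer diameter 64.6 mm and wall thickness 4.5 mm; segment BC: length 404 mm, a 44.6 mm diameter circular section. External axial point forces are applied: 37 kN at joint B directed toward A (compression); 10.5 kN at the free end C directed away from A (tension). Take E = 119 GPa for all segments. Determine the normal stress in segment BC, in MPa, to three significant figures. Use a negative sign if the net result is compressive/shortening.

6.72 MPa

Internal axial forces (sectioning from the free end, tension +): N_BC = 10.5 kN, N_AB = -26.5 kN.
A_BC = 1562 mm².
σ_BC = N_BC/A_BC = 10500/1562 = 6.721 MPa.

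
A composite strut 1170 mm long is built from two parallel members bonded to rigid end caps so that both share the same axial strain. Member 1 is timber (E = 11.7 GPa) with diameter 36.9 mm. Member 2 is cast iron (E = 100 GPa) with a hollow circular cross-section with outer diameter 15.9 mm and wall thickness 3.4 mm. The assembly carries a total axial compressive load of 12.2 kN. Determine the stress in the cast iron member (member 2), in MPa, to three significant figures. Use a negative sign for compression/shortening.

A_1 = 1069 mm².
A_2 = 133.5 mm².
Equal strain + equilibrium ⇒ each member carries load in proportion to AE: A₁E₁ = 12510000 N, A₂E₂ = 13350000 N, ΣAE = 25860000 N.
σ₂ = P·E₂/ΣAE = -12200·100000/25860000 = -47.17 MPa.

-47.2 MPa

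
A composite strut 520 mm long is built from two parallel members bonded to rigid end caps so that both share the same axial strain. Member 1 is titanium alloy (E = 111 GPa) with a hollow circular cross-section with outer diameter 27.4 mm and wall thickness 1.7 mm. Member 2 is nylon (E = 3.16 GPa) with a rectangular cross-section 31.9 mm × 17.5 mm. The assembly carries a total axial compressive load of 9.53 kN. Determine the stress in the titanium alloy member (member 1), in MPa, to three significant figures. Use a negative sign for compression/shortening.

A_1 = 137.3 mm².
A_2 = 558.2 mm².
Equal strain + equilibrium ⇒ each member carries load in proportion to AE: A₁E₁ = 15240000 N, A₂E₂ = 1764000 N, ΣAE = 17000000 N.
σ₁ = P·E₁/ΣAE = -9530·111000/17000000 = -62.23 MPa.

-62.2 MPa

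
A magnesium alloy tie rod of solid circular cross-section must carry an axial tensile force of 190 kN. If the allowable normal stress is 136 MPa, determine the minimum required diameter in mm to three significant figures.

42.2 mm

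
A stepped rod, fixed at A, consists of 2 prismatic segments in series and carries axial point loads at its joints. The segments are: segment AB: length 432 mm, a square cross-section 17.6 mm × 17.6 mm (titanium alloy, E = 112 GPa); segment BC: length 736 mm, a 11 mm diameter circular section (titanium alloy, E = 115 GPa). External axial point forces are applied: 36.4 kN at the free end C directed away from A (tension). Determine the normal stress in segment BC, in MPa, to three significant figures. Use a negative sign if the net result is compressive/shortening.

383 MPa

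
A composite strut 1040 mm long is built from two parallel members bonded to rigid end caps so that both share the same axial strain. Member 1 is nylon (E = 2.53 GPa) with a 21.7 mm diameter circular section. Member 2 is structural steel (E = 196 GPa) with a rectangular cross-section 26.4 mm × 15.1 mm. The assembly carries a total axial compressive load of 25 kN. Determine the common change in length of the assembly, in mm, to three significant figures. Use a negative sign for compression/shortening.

A_1 = 369.8 mm².
A_2 = 398.6 mm².
Equal strain + equilibrium ⇒ each member carries load in proportion to AE: A₁E₁ = 935700 N, A₂E₂ = 78130000 N, ΣAE = 79070000 N.
δ = PL/ΣAE = -25000·1040/79070000 = -0.3288 mm.

-0.329 mm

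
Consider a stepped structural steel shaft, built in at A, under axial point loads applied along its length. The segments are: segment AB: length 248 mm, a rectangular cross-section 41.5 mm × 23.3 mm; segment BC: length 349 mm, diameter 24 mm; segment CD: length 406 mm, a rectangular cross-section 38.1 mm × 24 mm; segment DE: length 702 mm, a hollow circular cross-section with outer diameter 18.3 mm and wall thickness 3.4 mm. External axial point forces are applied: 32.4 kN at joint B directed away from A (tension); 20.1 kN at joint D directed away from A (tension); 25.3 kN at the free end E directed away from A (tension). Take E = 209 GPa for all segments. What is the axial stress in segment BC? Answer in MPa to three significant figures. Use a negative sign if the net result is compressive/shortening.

100 MPa

Internal axial forces (sectioning from the free end, tension +): N_DE = 25.3 kN, N_CD = 45.4 kN, N_BC = 45.4 kN, N_AB = 77.8 kN.
A_BC = 452.4 mm².
σ_BC = N_BC/A_BC = 45400/452.4 = 100.4 MPa.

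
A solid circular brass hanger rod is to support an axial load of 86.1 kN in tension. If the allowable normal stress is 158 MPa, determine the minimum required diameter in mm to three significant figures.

26.3 mm

Required area A ≥ P/σ_allow = 86100/158 = 544.9 mm².
For a solid circular section, d ≥ √(4A/π) = 26.34 mm.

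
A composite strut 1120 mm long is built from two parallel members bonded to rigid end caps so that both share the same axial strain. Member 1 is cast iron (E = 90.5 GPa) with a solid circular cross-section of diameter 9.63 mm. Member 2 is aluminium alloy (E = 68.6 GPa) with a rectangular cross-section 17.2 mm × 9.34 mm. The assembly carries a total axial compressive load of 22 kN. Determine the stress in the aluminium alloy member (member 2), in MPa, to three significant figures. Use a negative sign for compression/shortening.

-85.7 MPa

A_1 = 72.84 mm².
A_2 = 160.6 mm².
Equal strain + equilibrium ⇒ each member carries load in proportion to AE: A₁E₁ = 6592000 N, A₂E₂ = 11020000 N, ΣAE = 17610000 N.
σ₂ = P·E₂/ΣAE = -22000·68600/17610000 = -85.69 MPa.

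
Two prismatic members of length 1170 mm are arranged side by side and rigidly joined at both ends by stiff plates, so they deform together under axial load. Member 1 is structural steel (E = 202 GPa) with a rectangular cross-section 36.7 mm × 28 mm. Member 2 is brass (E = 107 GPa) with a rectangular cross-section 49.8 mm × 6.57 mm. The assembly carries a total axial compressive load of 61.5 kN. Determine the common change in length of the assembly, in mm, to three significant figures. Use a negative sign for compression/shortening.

-0.297 mm

A_1 = 1028 mm².
A_2 = 327.2 mm².
Equal strain + equilibrium ⇒ each member carries load in proportion to AE: A₁E₁ = 207600000 N, A₂E₂ = 35010000 N, ΣAE = 242600000 N.
δ = PL/ΣAE = -61500·1170/242600000 = -0.2966 mm.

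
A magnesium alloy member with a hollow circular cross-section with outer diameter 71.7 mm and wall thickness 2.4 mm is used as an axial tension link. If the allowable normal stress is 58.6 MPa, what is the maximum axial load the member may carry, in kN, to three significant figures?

30.6 kN

A = 522.5 mm².
P_max = σ_allow · A = 58.6 · 522.5 = 30620 N = 30.62 kN.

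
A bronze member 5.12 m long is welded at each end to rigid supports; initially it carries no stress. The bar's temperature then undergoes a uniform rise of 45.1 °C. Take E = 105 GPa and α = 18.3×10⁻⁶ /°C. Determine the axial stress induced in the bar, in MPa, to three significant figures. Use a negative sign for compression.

Free thermal expansion αLΔT = 18.3e-6 · 5120 · 45.1 = 4.226 mm.
The walls impose strain ε = −(4.226)/5120 = -8.2533e-04; σ = Eε = 105000 · -8.2533e-04 = -86.66 MPa.

-86.7 MPa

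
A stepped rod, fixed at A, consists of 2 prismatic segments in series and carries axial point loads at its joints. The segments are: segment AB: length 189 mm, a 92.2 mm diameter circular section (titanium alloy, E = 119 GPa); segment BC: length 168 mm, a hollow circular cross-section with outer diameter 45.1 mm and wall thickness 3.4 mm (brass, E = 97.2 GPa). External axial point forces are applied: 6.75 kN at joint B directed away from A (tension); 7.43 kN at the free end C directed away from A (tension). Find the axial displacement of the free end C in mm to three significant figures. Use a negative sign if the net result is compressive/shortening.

Internal axial forces (sectioning from the free end, tension +): N_BC = 7.43 kN, N_AB = 14.18 kN.
A_AB = 6677 mm².
A_BC = 445.4 mm².
δ_AB = 14180·189/(6677·119000) = 0.003373 mm
δ_BC = 7430·168/(445.4·97200) = 0.02883 mm
δ = Σδ_i = 0.0322 mm.

0.0322 mm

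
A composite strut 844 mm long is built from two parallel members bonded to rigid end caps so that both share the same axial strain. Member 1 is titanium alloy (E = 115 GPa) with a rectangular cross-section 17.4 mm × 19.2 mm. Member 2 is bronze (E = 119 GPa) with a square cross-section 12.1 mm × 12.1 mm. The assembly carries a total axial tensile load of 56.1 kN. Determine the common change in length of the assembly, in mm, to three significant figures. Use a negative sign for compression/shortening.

0.848 mm

A_1 = 334.1 mm².
A_2 = 146.4 mm².
Equal strain + equilibrium ⇒ each member carries load in proportion to AE: A₁E₁ = 38420000 N, A₂E₂ = 17420000 N, ΣAE = 55840000 N.
δ = PL/ΣAE = 56100·844/55840000 = 0.8479 mm.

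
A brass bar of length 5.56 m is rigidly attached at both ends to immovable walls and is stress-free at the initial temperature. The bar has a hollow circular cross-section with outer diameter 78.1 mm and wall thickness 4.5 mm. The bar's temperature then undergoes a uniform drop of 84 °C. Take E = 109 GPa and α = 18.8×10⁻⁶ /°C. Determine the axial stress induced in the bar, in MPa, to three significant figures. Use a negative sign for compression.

172 MPa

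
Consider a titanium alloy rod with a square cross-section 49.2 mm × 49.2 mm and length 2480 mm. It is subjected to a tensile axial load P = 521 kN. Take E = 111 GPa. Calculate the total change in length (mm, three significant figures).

4.81 mm

A = 2421 mm².
δ_mech = NL/(AE) = 521000·2480/(2421·111000) = 4.809 mm.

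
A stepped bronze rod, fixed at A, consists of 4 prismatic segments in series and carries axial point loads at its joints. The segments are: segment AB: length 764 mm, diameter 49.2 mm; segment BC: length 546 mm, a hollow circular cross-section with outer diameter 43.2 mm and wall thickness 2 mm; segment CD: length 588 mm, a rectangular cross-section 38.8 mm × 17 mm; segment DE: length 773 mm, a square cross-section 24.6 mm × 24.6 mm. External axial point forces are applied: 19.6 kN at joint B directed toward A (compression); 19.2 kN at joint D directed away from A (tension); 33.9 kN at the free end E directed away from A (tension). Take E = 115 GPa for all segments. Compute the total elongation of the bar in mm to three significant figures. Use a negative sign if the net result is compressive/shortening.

Internal axial forces (sectioning from the free end, tension +): N_DE = 33.9 kN, N_CD = 53.1 kN, N_BC = 53.1 kN, N_AB = 33.5 kN.
A_AB = 1901 mm².
A_BC = 258.9 mm².
A_CD = 659.6 mm².
A_DE = 605.2 mm².
δ_AB = 33500·764/(1901·115000) = 0.1171 mm
δ_BC = 53100·546/(258.9·115000) = 0.9739 mm
δ_CD = 53100·588/(659.6·115000) = 0.4116 mm
δ_DE = 33900·773/(605.2·115000) = 0.3765 mm
δ = Σδ_i = 1.879 mm.

1.88 mm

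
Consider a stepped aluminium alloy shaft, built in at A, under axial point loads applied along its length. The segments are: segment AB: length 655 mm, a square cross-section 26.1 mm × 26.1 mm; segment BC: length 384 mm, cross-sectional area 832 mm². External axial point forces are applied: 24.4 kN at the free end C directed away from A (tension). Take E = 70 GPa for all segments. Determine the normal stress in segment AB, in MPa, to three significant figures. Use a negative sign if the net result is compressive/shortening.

35.8 MPa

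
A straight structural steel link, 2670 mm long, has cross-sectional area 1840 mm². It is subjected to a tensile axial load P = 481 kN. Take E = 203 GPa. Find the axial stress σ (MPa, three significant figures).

σ = N/A = 481000/1840 = 261.4 MPa.

261 MPa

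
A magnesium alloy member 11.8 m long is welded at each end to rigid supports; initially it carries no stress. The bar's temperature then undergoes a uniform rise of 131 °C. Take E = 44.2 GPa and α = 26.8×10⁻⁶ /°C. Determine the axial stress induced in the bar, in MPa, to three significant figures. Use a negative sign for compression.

-155 MPa

Free thermal expansion αLΔT = 26.8e-6 · 11800 · 131 = 41.43 mm.
The walls impose strain ε = −(41.43)/11800 = -3.5108e-03; σ = Eε = 44200 · -3.5108e-03 = -155.2 MPa.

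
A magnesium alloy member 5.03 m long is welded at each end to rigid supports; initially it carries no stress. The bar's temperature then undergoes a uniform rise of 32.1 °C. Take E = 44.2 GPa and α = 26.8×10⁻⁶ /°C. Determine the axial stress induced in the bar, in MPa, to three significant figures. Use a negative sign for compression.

Free thermal expansion αLΔT = 26.8e-6 · 5030 · 32.1 = 4.327 mm.
The walls impose strain ε = −(4.327)/5030 = -8.6028e-04; σ = Eε = 44200 · -8.6028e-04 = -38.02 MPa.

-38.0 MPa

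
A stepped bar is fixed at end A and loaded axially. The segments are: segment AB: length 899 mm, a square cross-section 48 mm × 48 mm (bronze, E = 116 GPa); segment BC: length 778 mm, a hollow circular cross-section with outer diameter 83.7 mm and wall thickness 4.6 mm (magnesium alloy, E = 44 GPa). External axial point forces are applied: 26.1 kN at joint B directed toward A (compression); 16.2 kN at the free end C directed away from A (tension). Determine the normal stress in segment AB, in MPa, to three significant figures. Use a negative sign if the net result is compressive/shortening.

Internal axial forces (sectioning from the free end, tension +): N_BC = 16.2 kN, N_AB = -9.9 kN.
A_AB = 2304 mm².
σ_AB = N_AB/A_AB = -9900/2304 = -4.297 MPa.

-4.30 MPa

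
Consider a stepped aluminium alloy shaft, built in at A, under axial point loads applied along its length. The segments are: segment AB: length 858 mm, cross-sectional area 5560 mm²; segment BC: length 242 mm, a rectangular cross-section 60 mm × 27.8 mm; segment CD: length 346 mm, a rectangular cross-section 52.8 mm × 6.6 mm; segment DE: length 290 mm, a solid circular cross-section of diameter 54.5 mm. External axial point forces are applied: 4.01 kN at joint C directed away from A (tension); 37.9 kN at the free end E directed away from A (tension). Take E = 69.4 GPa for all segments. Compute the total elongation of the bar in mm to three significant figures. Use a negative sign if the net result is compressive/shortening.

Internal axial forces (sectioning from the free end, tension +): N_DE = 37.9 kN, N_CD = 37.9 kN, N_BC = 41.91 kN, N_AB = 41.91 kN.
A_BC = 1668 mm².
A_CD = 348.5 mm².
A_DE = 2333 mm².
δ_AB = 41910·858/(5560·69400) = 0.09319 mm
δ_BC = 41910·242/(1668·69400) = 0.08761 mm
δ_CD = 37900·346/(348.5·69400) = 0.5422 mm
δ_DE = 37900·290/(2333·69400) = 0.06789 mm
δ = Σδ_i = 0.7909 mm.

0.791 mm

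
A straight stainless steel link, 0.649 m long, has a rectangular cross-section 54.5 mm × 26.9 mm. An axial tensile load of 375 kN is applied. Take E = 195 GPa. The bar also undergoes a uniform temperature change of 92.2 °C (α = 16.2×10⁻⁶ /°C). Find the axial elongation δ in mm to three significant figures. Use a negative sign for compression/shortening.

A = 1466 mm².
δ_mech = NL/(AE) = 375000·649/(1466·195000) = 0.8513 mm.
δ_thermal = αLΔT = 16.2e-6·649·92.2 = 0.9694 mm.
δ = δ_mech + δ_thermal = 1.821 mm.

1.82 mm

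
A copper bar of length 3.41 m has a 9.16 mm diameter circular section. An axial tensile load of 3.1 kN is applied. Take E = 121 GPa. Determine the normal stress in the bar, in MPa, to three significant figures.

A = 65.9 mm².
σ = N/A = 3100/65.9 = 47.04 MPa.

47.0 MPa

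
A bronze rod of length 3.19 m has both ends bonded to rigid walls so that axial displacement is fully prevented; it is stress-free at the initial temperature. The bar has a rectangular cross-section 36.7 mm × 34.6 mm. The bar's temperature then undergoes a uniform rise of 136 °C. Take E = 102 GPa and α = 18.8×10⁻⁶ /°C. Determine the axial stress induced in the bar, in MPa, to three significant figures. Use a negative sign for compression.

Free thermal expansion αLΔT = 18.8e-6 · 3190 · 136 = 8.156 mm.
The walls impose strain ε = −(8.156)/3190 = -2.5568e-03; σ = Eε = 102000 · -2.5568e-03 = -260.8 MPa.

-261 MPa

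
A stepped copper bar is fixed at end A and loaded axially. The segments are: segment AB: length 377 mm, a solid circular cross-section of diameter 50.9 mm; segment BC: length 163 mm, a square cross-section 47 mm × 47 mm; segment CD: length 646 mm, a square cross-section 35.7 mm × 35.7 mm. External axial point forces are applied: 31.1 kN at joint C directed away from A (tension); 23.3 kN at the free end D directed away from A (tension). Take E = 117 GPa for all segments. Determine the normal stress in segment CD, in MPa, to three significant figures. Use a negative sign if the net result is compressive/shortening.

18.3 MPa

Internal axial forces (sectioning from the free end, tension +): N_CD = 23.3 kN, N_BC = 54.4 kN, N_AB = 54.4 kN.
A_CD = 1274 mm².
σ_CD = N_CD/A_CD = 23300/1274 = 18.28 MPa.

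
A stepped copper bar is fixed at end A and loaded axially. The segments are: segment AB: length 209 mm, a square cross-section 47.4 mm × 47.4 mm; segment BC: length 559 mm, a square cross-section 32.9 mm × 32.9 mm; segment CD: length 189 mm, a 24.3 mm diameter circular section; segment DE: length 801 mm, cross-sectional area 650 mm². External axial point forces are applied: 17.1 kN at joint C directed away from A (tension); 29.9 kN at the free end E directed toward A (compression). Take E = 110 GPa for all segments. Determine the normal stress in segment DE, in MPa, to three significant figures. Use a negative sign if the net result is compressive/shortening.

Internal axial forces (sectioning from the free end, tension +): N_DE = -29.9 kN, N_CD = -29.9 kN, N_BC = -12.8 kN, N_AB = -12.8 kN.
σ_DE = N_DE/A_DE = -29900/650 = -46 MPa.

-46.0 MPa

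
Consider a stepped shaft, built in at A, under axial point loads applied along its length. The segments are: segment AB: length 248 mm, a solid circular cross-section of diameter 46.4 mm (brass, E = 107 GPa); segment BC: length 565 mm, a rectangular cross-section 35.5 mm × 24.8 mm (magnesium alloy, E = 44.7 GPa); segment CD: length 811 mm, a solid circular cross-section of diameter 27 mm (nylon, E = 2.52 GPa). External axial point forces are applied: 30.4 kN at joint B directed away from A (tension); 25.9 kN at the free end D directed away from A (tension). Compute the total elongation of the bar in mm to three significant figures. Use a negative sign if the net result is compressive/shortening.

Internal axial forces (sectioning from the free end, tension +): N_CD = 25.9 kN, N_BC = 25.9 kN, N_AB = 56.3 kN.
A_AB = 1691 mm².
A_BC = 880.4 mm².
A_CD = 572.6 mm².
δ_AB = 56300·248/(1691·107000) = 0.07717 mm
δ_BC = 25900·565/(880.4·44700) = 0.3718 mm
δ_CD = 25900·811/(572.6·2520) = 14.56 mm
δ = Σδ_i = 15.01 mm.

15.0 mm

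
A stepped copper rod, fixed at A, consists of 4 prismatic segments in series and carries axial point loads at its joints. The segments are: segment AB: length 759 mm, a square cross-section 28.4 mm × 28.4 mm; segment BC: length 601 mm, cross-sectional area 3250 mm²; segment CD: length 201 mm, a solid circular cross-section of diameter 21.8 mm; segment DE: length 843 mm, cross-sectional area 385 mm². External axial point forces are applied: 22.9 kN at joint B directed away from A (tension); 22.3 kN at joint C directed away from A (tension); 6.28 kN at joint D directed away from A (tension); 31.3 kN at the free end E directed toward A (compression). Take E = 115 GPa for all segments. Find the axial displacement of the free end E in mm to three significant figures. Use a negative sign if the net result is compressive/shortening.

-0.552 mm

Internal axial forces (sectioning from the free end, tension +): N_DE = -31.3 kN, N_CD = -25.02 kN, N_BC = -2.72 kN, N_AB = 20.18 kN.
A_AB = 806.6 mm².
A_CD = 373.3 mm².
δ_AB = 20180·759/(806.6·115000) = 0.1651 mm
δ_BC = -2720·601/(3250·115000) = -0.004374 mm
δ_CD = -25020·201/(373.3·115000) = -0.1172 mm
δ_DE = -31300·843/(385·115000) = -0.596 mm
δ = Σδ_i = -0.5524 mm.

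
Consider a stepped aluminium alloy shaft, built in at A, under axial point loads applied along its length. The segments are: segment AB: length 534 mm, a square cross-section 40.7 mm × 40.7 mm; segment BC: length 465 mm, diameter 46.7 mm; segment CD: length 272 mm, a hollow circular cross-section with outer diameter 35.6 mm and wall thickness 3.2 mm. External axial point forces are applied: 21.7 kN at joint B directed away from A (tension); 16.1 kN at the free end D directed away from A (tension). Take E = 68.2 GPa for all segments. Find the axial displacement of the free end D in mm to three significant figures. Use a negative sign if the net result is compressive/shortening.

0.440 mm

Internal axial forces (sectioning from the free end, tension +): N_CD = 16.1 kN, N_BC = 16.1 kN, N_AB = 37.8 kN.
A_AB = 1656 mm².
A_BC = 1713 mm².
A_CD = 325.7 mm².
δ_AB = 37800·534/(1656·68200) = 0.1787 mm
δ_BC = 16100·465/(1713·68200) = 0.06409 mm
δ_CD = 16100·272/(325.7·68200) = 0.1971 mm
δ = Σδ_i = 0.4399 mm.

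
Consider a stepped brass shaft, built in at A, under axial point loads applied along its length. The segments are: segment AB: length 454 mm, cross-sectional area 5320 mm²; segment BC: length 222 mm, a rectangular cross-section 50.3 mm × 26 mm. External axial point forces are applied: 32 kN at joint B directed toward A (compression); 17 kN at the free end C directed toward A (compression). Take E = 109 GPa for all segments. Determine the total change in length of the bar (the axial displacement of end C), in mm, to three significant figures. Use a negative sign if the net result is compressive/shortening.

-0.0648 mm

Internal axial forces (sectioning from the free end, tension +): N_BC = -17 kN, N_AB = -49 kN.
A_BC = 1308 mm².
δ_AB = -49000·454/(5320·109000) = -0.03836 mm
δ_BC = -17000·222/(1308·109000) = -0.02647 mm
δ = Σδ_i = -0.06484 mm.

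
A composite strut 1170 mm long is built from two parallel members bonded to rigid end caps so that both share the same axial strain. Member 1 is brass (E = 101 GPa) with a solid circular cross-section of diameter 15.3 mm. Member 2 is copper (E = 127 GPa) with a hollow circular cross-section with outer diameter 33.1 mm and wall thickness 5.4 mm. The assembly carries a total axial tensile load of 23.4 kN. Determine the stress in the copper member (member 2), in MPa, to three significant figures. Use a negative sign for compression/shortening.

38.0 MPa

A_1 = 183.9 mm².
A_2 = 469.9 mm².
Equal strain + equilibrium ⇒ each member carries load in proportion to AE: A₁E₁ = 18570000 N, A₂E₂ = 59680000 N, ΣAE = 78250000 N.
σ₂ = P·E₂/ΣAE = 23400·127000/78250000 = 37.98 MPa.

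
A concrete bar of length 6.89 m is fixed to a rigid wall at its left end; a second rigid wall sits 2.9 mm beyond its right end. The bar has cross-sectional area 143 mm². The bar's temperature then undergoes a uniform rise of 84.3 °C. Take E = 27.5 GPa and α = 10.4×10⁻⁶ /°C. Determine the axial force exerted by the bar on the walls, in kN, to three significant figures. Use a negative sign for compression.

Free thermal expansion αLΔT = 10.4e-6 · 6890 · 84.3 = 6.041 mm.
The walls engage after the gap closes; constrained expansion = 6.041 − 2.9 = 3.141 mm.
The walls impose strain ε = −(3.141)/6890 = -4.5582e-04; σ = Eε = 27500 · -4.5582e-04 = -12.54 MPa.
Wall reaction R = σ·A = -12.54·143 = -1793 N = -1.793 kN.

-1.79 kN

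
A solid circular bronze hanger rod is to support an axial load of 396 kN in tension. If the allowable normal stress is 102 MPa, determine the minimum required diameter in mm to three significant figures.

70.3 mm

Required area A ≥ P/σ_allow = 396000/102 = 3882 mm².
For a solid circular section, d ≥ √(4A/π) = 70.31 mm.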